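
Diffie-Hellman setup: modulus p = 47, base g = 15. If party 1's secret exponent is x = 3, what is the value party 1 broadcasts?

38

Public value = 15^3 mod 47.
15^1 ≡ 15 (mod 47)
15^2 = (15^1)^2 ≡ 15^2 = 225 ≡ 37 (mod 47)
15^3 = 15^2 · 15^1 ≡ 37 · 15 ≡ 38 (mod 47).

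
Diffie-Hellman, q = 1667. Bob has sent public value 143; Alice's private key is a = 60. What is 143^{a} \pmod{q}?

491

Shared key K = 143^60 mod 1667.
143^1 ≡ 143 (mod 1667)
143^2 = (143^1)^2 ≡ 143^2 = 20449 ≡ 445 (mod 1667)
143^4 = (143^2)^2 ≡ 445^2 = 198025 ≡ 1319 (mod 1667)
143^8 = (143^4)^2 ≡ 1319^2 = 1739761 ≡ 1080 (mod 1667)
143^16 = (143^8)^2 ≡ 1080^2 = 1166400 ≡ 1167 (mod 1667)
143^32 = (143^16)^2 ≡ 1167^2 = 1361889 ≡ 1617 (mod 1667)
143^60 = 143^32 · 143^16 · 143^8 · 143^4 ≡ 1617 · 1167 · 1080 · 1319 ≡ 491 (mod 1667).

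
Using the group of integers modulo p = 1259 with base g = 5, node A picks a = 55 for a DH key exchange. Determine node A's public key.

Public value = 5^55 mod 1259.
5^1 ≡ 5 (mod 1259)
5^2 = (5^1)^2 ≡ 5^2 = 25 ≡ 25 (mod 1259)
5^4 = (5^2)^2 ≡ 25^2 = 625 ≡ 625 (mod 1259)
5^8 = (5^4)^2 ≡ 625^2 = 390625 ≡ 335 (mod 1259)
5^16 = (5^8)^2 ≡ 335^2 = 112225 ≡ 174 (mod 1259)
5^32 = (5^16)^2 ≡ 174^2 = 30276 ≡ 60 (mod 1259)
5^55 = 5^32 · 5^16 · 5^4 · 5^2 · 5^1 ≡ 60 · 174 · 625 · 25 · 5 ≡ 735 (mod 1259).

735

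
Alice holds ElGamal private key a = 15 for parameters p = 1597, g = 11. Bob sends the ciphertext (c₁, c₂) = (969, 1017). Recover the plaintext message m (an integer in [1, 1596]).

1378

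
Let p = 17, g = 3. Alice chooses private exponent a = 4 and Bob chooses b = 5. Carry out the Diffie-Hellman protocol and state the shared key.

Bob sends B = g^b mod p = 3^5 mod 17.
3^1 ≡ 3 (mod 17)
3^2 = (3^1)^2 ≡ 3^2 = 9 ≡ 9 (mod 17)
3^4 = (3^2)^2 ≡ 9^2 = 81 ≡ 13 (mod 17)
3^5 = 3^4 · 3^1 ≡ 13 · 3 ≡ 5 (mod 17).
So B = 5. Alice then computes K = B^a mod p = 5^4 mod 17.
5^1 ≡ 5 (mod 17)
5^2 = (5^1)^2 ≡ 5^2 = 25 ≡ 8 (mod 17)
5^4 = (5^2)^2 ≡ 8^2 = 64 ≡ 13 (mod 17)

13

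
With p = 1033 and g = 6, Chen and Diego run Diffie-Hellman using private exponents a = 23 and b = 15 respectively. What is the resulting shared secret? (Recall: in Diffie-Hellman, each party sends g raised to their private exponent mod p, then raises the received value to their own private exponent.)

6

Chen sends A = g^a mod p = 6^23 mod 1033.
6^1 ≡ 6 (mod 1033)
6^2 = (6^1)^2 ≡ 6^2 = 36 ≡ 36 (mod 1033)
6^4 = (6^2)^2 ≡ 36^2 = 1296 ≡ 263 (mod 1033)
6^8 = (6^4)^2 ≡ 263^2 = 69169 ≡ 991 (mod 1033)
6^16 = (6^8)^2 ≡ 991^2 = 982081 ≡ 731 (mod 1033)
6^23 = 6^16 · 6^4 · 6^2 · 6^1 ≡ 731 · 263 · 36 · 6 ≡ 48 (mod 1033).
So A = 48. Diego then computes K = A^b mod p = 48^15 mod 1033.
48^1 ≡ 48 (mod 1033)
48^2 = (48^1)^2 ≡ 48^2 = 2304 ≡ 238 (mod 1033)
48^4 = (48^2)^2 ≡ 238^2 = 56644 ≡ 862 (mod 1033)
48^8 = (48^4)^2 ≡ 862^2 = 743044 ≡ 317 (mod 1033)
48^15 = 48^8 · 48^4 · 48^2 · 48^1 ≡ 317 · 862 · 238 · 48 ≡ 6 (mod 1033).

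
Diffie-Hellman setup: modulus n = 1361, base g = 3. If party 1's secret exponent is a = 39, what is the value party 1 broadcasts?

1126

Public value = 3^39 mod 1361.
3^1 ≡ 3 (mod 1361)
3^2 = (3^1)^2 ≡ 3^2 = 9 ≡ 9 (mod 1361)
3^4 = (3^2)^2 ≡ 9^2 = 81 ≡ 81 (mod 1361)
3^8 = (3^4)^2 ≡ 81^2 = 6561 ≡ 1117 (mod 1361)
3^16 = (3^8)^2 ≡ 1117^2 = 1247689 ≡ 1013 (mod 1361)
3^32 = (3^16)^2 ≡ 1013^2 = 1026169 ≡ 1336 (mod 1361)
3^39 = 3^32 · 3^4 · 3^2 · 3^1 ≡ 1336 · 81 · 9 · 3 ≡ 1126 (mod 1361).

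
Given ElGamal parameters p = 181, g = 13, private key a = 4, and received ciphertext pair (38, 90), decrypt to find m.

Shared mask s = c₁^a mod p = 38^4 mod 181.
38^1 ≡ 38 (mod 181)
38^2 = (38^1)^2 ≡ 38^2 = 1444 ≡ 177 (mod 181)
38^4 = (38^2)^2 ≡ 177^2 = 31329 ≡ 16 (mod 181)
So s = 16; s⁻¹ ≡ 34 (mod 181).
m = c₂ · s⁻¹ mod 181 = 90 · 34 mod 181 = 164.

164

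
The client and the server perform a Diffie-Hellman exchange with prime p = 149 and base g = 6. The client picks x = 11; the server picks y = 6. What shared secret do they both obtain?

The server sends B = g^y mod p = 6^6 mod 149.
6^1 ≡ 6 (mod 149)
6^2 = (6^1)^2 ≡ 6^2 = 36 ≡ 36 (mod 149)
6^4 = (6^2)^2 ≡ 36^2 = 1296 ≡ 104 (mod 149)
6^6 = 6^4 · 6^2 ≡ 104 · 36 ≡ 19 (mod 149).
So B = 19. The client then computes K = B^x mod p = 19^11 mod 149.
19^1 ≡ 19 (mod 149)
19^2 = (19^1)^2 ≡ 19^2 = 361 ≡ 63 (mod 149)
19^4 = (19^2)^2 ≡ 63^2 = 3969 ≡ 95 (mod 149)
19^8 = (19^4)^2 ≡ 95^2 = 9025 ≡ 85 (mod 149)
19^11 = 19^8 · 19^2 · 19^1 ≡ 85 · 63 · 19 ≡ 127 (mod 149).

127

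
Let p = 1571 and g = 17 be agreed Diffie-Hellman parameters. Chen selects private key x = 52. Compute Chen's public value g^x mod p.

Public value = 17^52 mod 1571.
17^1 ≡ 17 (mod 1571)
17^2 = (17^1)^2 ≡ 17^2 = 289 ≡ 289 (mod 1571)
17^4 = (17^2)^2 ≡ 289^2 = 83521 ≡ 258 (mod 1571)
17^8 = (17^4)^2 ≡ 258^2 = 66564 ≡ 582 (mod 1571)
17^16 = (17^8)^2 ≡ 582^2 = 338724 ≡ 959 (mod 1571)
17^32 = (17^16)^2 ≡ 959^2 = 919681 ≡ 646 (mod 1571)
17^52 = 17^32 · 17^16 · 17^4 ≡ 646 · 959 · 258 ≡ 1072 (mod 1571).

1072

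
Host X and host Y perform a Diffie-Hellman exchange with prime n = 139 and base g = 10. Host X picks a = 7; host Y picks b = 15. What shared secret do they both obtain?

Host X sends A = g^a mod n = 10^7 mod 139.
10^1 ≡ 10 (mod 139)
10^2 = (10^1)^2 ≡ 10^2 = 100 ≡ 100 (mod 139)
10^4 = (10^2)^2 ≡ 100^2 = 10000 ≡ 131 (mod 139)
10^7 = 10^4 · 10^2 · 10^1 ≡ 131 · 100 · 10 ≡ 62 (mod 139).
So A = 62. Host Y then computes K = A^b mod n = 62^15 mod 139.
62^1 ≡ 62 (mod 139)
62^2 = (62^1)^2 ≡ 62^2 = 3844 ≡ 91 (mod 139)
62^4 = (62^2)^2 ≡ 91^2 = 8281 ≡ 80 (mod 139)
62^8 = (62^4)^2 ≡ 80^2 = 6400 ≡ 6 (mod 139)
62^15 = 62^8 · 62^4 · 62^2 · 62^1 ≡ 6 · 80 · 91 · 62 ≡ 23 (mod 139).

23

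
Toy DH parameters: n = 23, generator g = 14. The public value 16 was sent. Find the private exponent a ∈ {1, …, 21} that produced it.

Try successive powers of 14 modulo 23:
14^1 ≡ 14
14^2 ≡ 12
14^3 ≡ 7
14^4 ≡ 6
14^5 ≡ 15
14^6 ≡ 3
14^7 ≡ 19
14^8 ≡ 13
14^9 ≡ 21
14^10 ≡ 18
14^11 ≡ 22
14^12 ≡ 9
14^13 ≡ 11
14^14 ≡ 16
Found: a = 14.

14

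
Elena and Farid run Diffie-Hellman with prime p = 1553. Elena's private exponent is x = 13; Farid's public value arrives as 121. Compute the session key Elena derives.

193

Shared key K = 121^13 mod 1553.
121^1 ≡ 121 (mod 1553)
121^2 = (121^1)^2 ≡ 121^2 = 14641 ≡ 664 (mod 1553)
121^4 = (121^2)^2 ≡ 664^2 = 440896 ≡ 1397 (mod 1553)
121^8 = (121^4)^2 ≡ 1397^2 = 1951609 ≡ 1041 (mod 1553)
121^13 = 121^8 · 121^4 · 121^1 ≡ 1041 · 1397 · 121 ≡ 193 (mod 1553).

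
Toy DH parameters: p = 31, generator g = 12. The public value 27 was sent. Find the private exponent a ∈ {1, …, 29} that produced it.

Try successive powers of 12 modulo 31:
12^1 ≡ 12
12^2 ≡ 20
12^3 ≡ 23
12^4 ≡ 28
12^5 ≡ 26
12^6 ≡ 2
12^7 ≡ 24
12^8 ≡ 9
12^9 ≡ 15
12^10 ≡ 25
12^11 ≡ 21
12^12 ≡ 4
12^13 ≡ 17
12^14 ≡ 18
12^15 ≡ 30
12^16 ≡ 19
12^17 ≡ 11
12^18 ≡ 8
12^19 ≡ 3
12^20 ≡ 5
12^21 ≡ 29
12^22 ≡ 7
12^23 ≡ 22
12^24 ≡ 16
12^25 ≡ 6
12^26 ≡ 10
12^27 ≡ 27
Found: a = 27.

27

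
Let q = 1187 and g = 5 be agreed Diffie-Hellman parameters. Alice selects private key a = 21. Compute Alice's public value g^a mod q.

Public value = 5^21 mod 1187.
5^1 ≡ 5 (mod 1187)
5^2 = (5^1)^2 ≡ 5^2 = 25 ≡ 25 (mod 1187)
5^4 = (5^2)^2 ≡ 25^2 = 625 ≡ 625 (mod 1187)
5^8 = (5^4)^2 ≡ 625^2 = 390625 ≡ 102 (mod 1187)
5^16 = (5^8)^2 ≡ 102^2 = 10404 ≡ 908 (mod 1187)
5^21 = 5^16 · 5^4 · 5^1 ≡ 908 · 625 · 5 ≡ 570 (mod 1187).

570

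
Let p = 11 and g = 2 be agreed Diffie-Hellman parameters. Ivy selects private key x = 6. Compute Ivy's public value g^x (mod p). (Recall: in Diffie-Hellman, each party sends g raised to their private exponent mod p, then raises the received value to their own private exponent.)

9

Public value = 2^6 (mod 11).
2^1 ≡ 2 (mod 11)
2^2 = (2^1)^2 ≡ 2^2 = 4 ≡ 4 (mod 11)
2^4 = (2^2)^2 ≡ 4^2 = 16 ≡ 5 (mod 11)
2^6 = 2^4 · 2^2 ≡ 5 · 4 ≡ 9 (mod 11).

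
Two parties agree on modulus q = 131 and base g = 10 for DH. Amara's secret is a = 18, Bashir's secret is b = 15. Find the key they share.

Bashir sends B = g^b mod q = 10^15 mod 131.
10^1 ≡ 10 (mod 131)
10^2 = (10^1)^2 ≡ 10^2 = 100 ≡ 100 (mod 131)
10^4 = (10^2)^2 ≡ 100^2 = 10000 ≡ 44 (mod 131)
10^8 = (10^4)^2 ≡ 44^2 = 1936 ≡ 102 (mod 131)
10^15 = 10^8 · 10^4 · 10^2 · 10^1 ≡ 102 · 44 · 100 · 10 ≡ 71 (mod 131).
So B = 71. Amara then computes K = B^a mod q = 71^18 mod 131.
71^1 ≡ 71 (mod 131)
71^2 = (71^1)^2 ≡ 71^2 = 5041 ≡ 63 (mod 131)
71^4 = (71^2)^2 ≡ 63^2 = 3969 ≡ 39 (mod 131)
71^8 = (71^4)^2 ≡ 39^2 = 1521 ≡ 80 (mod 131)
71^16 = (71^8)^2 ≡ 80^2 = 6400 ≡ 112 (mod 131)
71^18 = 71^16 · 71^2 ≡ 112 · 63 ≡ 113 (mod 131).

113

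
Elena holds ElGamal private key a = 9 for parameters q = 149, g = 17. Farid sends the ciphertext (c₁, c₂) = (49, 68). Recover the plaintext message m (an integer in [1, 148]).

76

Shared mask s = c₁^a mod q = 49^9 mod 149.
49^1 ≡ 49 (mod 149)
49^2 = (49^1)^2 ≡ 49^2 = 2401 ≡ 17 (mod 149)
49^4 = (49^2)^2 ≡ 17^2 = 289 ≡ 140 (mod 149)
49^8 = (49^4)^2 ≡ 140^2 = 19600 ≡ 81 (mod 149)
49^9 = 49^8 · 49^1 ≡ 81 · 49 ≡ 95 (mod 149).
So s = 95; s⁻¹ ≡ 80 (mod 149).
m = c₂ · s⁻¹ mod 149 = 68 · 80 mod 149 = 76.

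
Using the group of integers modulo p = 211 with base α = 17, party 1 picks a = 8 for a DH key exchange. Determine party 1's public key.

170

Public value = 17^8 (mod 211).
17^1 ≡ 17 (mod 211)
17^2 = (17^1)^2 ≡ 17^2 = 289 ≡ 78 (mod 211)
17^4 = (17^2)^2 ≡ 78^2 = 6084 ≡ 176 (mod 211)
17^8 = (17^4)^2 ≡ 176^2 = 30976 ≡ 170 (mod 211)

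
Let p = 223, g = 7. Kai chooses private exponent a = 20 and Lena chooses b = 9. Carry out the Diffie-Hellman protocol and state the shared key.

68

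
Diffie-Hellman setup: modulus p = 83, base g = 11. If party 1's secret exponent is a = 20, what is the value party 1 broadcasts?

63

Public value = 11^20 (mod 83).
11^1 ≡ 11 (mod 83)
11^2 = (11^1)^2 ≡ 11^2 = 121 ≡ 38 (mod 83)
11^4 = (11^2)^2 ≡ 38^2 = 1444 ≡ 33 (mod 83)
11^8 = (11^4)^2 ≡ 33^2 = 1089 ≡ 10 (mod 83)
11^16 = (11^8)^2 ≡ 10^2 = 100 ≡ 17 (mod 83)
11^20 = 11^16 · 11^4 ≡ 17 · 33 ≡ 63 (mod 83).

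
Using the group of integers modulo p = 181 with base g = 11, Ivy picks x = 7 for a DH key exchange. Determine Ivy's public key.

Public value = 11^7 mod 181.
11^1 ≡ 11 (mod 181)
11^2 = (11^1)^2 ≡ 11^2 = 121 ≡ 121 (mod 181)
11^4 = (11^2)^2 ≡ 121^2 = 14641 ≡ 161 (mod 181)
11^7 = 11^4 · 11^2 · 11^1 ≡ 161 · 121 · 11 ≡ 168 (mod 181).

168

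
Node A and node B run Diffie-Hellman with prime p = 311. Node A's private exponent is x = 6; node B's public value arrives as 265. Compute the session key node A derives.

49

Shared key K = 265^6 mod 311.
265^1 ≡ 265 (mod 311)
265^2 = (265^1)^2 ≡ 265^2 = 70225 ≡ 250 (mod 311)
265^4 = (265^2)^2 ≡ 250^2 = 62500 ≡ 300 (mod 311)
265^6 = 265^4 · 265^2 ≡ 300 · 250 ≡ 49 (mod 311).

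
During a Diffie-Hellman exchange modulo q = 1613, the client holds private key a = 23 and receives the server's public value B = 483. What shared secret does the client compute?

Shared key K = 483^23 mod 1613.
483^1 ≡ 483 (mod 1613)
483^2 = (483^1)^2 ≡ 483^2 = 233289 ≡ 1017 (mod 1613)
483^4 = (483^2)^2 ≡ 1017^2 = 1034289 ≡ 356 (mod 1613)
483^8 = (483^4)^2 ≡ 356^2 = 126736 ≡ 922 (mod 1613)
483^16 = (483^8)^2 ≡ 922^2 = 850084 ≡ 33 (mod 1613)
483^23 = 483^16 · 483^4 · 483^2 · 483^1 ≡ 33 · 356 · 1017 · 483 ≡ 604 (mod 1613).

604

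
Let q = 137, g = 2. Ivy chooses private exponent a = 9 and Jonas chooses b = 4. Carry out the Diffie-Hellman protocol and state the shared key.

Jonas sends B = g^b mod q = 2^4 mod 137.
2^1 ≡ 2 (mod 137)
2^2 = (2^1)^2 ≡ 2^2 = 4 ≡ 4 (mod 137)
2^4 = (2^2)^2 ≡ 4^2 = 16 ≡ 16 (mod 137)
So B = 16. Ivy then computes K = B^a mod q = 16^9 mod 137.
16^1 ≡ 16 (mod 137)
16^2 = (16^1)^2 ≡ 16^2 = 256 ≡ 119 (mod 137)
16^4 = (16^2)^2 ≡ 119^2 = 14161 ≡ 50 (mod 137)
16^8 = (16^4)^2 ≡ 50^2 = 2500 ≡ 34 (mod 137)
16^9 = 16^8 · 16^1 ≡ 34 · 16 ≡ 133 (mod 137).

133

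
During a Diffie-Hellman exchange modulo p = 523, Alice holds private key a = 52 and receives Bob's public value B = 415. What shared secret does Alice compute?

466

Shared key K = 415^52 mod 523.
415^1 ≡ 415 (mod 523)
415^2 = (415^1)^2 ≡ 415^2 = 172225 ≡ 158 (mod 523)
415^4 = (415^2)^2 ≡ 158^2 = 24964 ≡ 383 (mod 523)
415^8 = (415^4)^2 ≡ 383^2 = 146689 ≡ 249 (mod 523)
415^16 = (415^8)^2 ≡ 249^2 = 62001 ≡ 287 (mod 523)
415^32 = (415^16)^2 ≡ 287^2 = 82369 ≡ 258 (mod 523)
415^52 = 415^32 · 415^16 · 415^4 ≡ 258 · 287 · 383 ≡ 466 (mod 523).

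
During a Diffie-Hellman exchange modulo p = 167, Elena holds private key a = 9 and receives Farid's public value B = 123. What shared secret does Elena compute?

95

Shared key K = 123^9 mod 167.
123^1 ≡ 123 (mod 167)
123^2 = (123^1)^2 ≡ 123^2 = 15129 ≡ 99 (mod 167)
123^4 = (123^2)^2 ≡ 99^2 = 9801 ≡ 115 (mod 167)
123^8 = (123^4)^2 ≡ 115^2 = 13225 ≡ 32 (mod 167)
123^9 = 123^8 · 123^1 ≡ 32 · 123 ≡ 95 (mod 167).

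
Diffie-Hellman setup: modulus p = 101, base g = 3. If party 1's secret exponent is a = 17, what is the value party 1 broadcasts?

48

Public value = 3^17 (mod 101).
3^1 ≡ 3 (mod 101)
3^2 = (3^1)^2 ≡ 3^2 = 9 ≡ 9 (mod 101)
3^4 = (3^2)^2 ≡ 9^2 = 81 ≡ 81 (mod 101)
3^8 = (3^4)^2 ≡ 81^2 = 6561 ≡ 97 (mod 101)
3^16 = (3^8)^2 ≡ 97^2 = 9409 ≡ 16 (mod 101)
3^17 = 3^16 · 3^1 ≡ 16 · 3 ≡ 48 (mod 101).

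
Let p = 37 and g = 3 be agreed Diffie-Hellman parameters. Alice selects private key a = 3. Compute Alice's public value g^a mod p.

Public value = 3^3 mod 37.
3^1 ≡ 3 (mod 37)
3^2 = (3^1)^2 ≡ 3^2 = 9 ≡ 9 (mod 37)
3^3 = 3^2 · 3^1 ≡ 9 · 3 ≡ 27 (mod 37).

27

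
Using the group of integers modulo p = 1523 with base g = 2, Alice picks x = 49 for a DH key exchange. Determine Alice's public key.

518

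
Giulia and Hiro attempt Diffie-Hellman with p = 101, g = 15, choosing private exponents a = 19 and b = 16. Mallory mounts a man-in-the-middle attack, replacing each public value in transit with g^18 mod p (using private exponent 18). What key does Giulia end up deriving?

64

Giulia receives Mallory's public value M = 15^18 mod 101 instead of the honest one.
15^1 ≡ 15 (mod 101)
15^2 = (15^1)^2 ≡ 15^2 = 225 ≡ 23 (mod 101)
15^4 = (15^2)^2 ≡ 23^2 = 529 ≡ 24 (mod 101)
15^8 = (15^4)^2 ≡ 24^2 = 576 ≡ 71 (mod 101)
15^16 = (15^8)^2 ≡ 71^2 = 5041 ≡ 92 (mod 101)
15^18 = 15^16 · 15^2 ≡ 92 · 23 ≡ 96 (mod 101).
So M = 96. Giulia computes K = M^19 mod 101.
96^1 ≡ 96 (mod 101)
96^2 = (96^1)^2 ≡ 96^2 = 9216 ≡ 25 (mod 101)
96^4 = (96^2)^2 ≡ 25^2 = 625 ≡ 19 (mod 101)
96^8 = (96^4)^2 ≡ 19^2 = 361 ≡ 58 (mod 101)
96^16 = (96^8)^2 ≡ 58^2 = 3364 ≡ 31 (mod 101)
96^19 = 96^16 · 96^2 · 96^1 ≡ 31 · 25 · 96 ≡ 64 (mod 101).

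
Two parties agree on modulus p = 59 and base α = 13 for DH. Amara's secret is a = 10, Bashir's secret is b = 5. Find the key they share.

26

Amara sends A = α^a mod p = 13^10 mod 59.
13^1 ≡ 13 (mod 59)
13^2 = (13^1)^2 ≡ 13^2 = 169 ≡ 51 (mod 59)
13^4 = (13^2)^2 ≡ 51^2 = 2601 ≡ 5 (mod 59)
13^8 = (13^4)^2 ≡ 5^2 = 25 ≡ 25 (mod 59)
13^10 = 13^8 · 13^2 ≡ 25 · 51 ≡ 36 (mod 59).
So A = 36. Bashir then computes K = A^b mod p = 36^5 mod 59.
36^1 ≡ 36 (mod 59)
36^2 = (36^1)^2 ≡ 36^2 = 1296 ≡ 57 (mod 59)
36^4 = (36^2)^2 ≡ 57^2 = 3249 ≡ 4 (mod 59)
36^5 = 36^4 · 36^1 ≡ 4 · 36 ≡ 26 (mod 59).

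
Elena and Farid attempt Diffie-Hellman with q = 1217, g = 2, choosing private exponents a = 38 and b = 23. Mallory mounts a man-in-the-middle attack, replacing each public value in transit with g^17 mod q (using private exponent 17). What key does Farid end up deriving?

Farid receives Mallory's public value M = 2^17 mod 1217 instead of the honest one.
2^1 ≡ 2 (mod 1217)
2^2 = (2^1)^2 ≡ 2^2 = 4 ≡ 4 (mod 1217)
2^4 = (2^2)^2 ≡ 4^2 = 16 ≡ 16 (mod 1217)
2^8 = (2^4)^2 ≡ 16^2 = 256 ≡ 256 (mod 1217)
2^16 = (2^8)^2 ≡ 256^2 = 65536 ≡ 1035 (mod 1217)
2^17 = 2^16 · 2^1 ≡ 1035 · 2 ≡ 853 (mod 1217).
So M = 853. Farid computes K = M^23 mod 1217.
853^1 ≡ 853 (mod 1217)
853^2 = (853^1)^2 ≡ 853^2 = 727609 ≡ 1060 (mod 1217)
853^4 = (853^2)^2 ≡ 1060^2 = 1123600 ≡ 309 (mod 1217)
853^8 = (853^4)^2 ≡ 309^2 = 95481 ≡ 555 (mod 1217)
853^16 = (853^8)^2 ≡ 555^2 = 308025 ≡ 124 (mod 1217)
853^23 = 853^16 · 853^4 · 853^2 · 853^1 ≡ 124 · 309 · 1060 · 853 ≡ 386 (mod 1217).

386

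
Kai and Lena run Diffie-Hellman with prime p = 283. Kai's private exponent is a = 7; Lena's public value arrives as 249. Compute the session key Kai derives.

Shared key K = 249^7 mod 283.
249^1 ≡ 249 (mod 283)
249^2 = (249^1)^2 ≡ 249^2 = 62001 ≡ 24 (mod 283)
249^4 = (249^2)^2 ≡ 24^2 = 576 ≡ 10 (mod 283)
249^7 = 249^4 · 249^2 · 249^1 ≡ 10 · 24 · 249 ≡ 47 (mod 283).

47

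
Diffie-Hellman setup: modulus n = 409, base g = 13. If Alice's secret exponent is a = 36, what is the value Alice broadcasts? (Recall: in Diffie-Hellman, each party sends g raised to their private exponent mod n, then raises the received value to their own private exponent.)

Public value = 13^36 (mod 409).
13^1 ≡ 13 (mod 409)
13^2 = (13^1)^2 ≡ 13^2 = 169 ≡ 169 (mod 409)
13^4 = (13^2)^2 ≡ 169^2 = 28561 ≡ 340 (mod 409)
13^8 = (13^4)^2 ≡ 340^2 = 115600 ≡ 262 (mod 409)
13^16 = (13^8)^2 ≡ 262^2 = 68644 ≡ 341 (mod 409)
13^32 = (13^16)^2 ≡ 341^2 = 116281 ≡ 125 (mod 409)
13^36 = 13^32 · 13^4 ≡ 125 · 340 ≡ 373 (mod 409).

373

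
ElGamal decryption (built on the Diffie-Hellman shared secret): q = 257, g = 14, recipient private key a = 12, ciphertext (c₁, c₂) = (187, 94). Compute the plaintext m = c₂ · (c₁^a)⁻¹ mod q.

188

Shared mask s = c₁^a mod q = 187^12 mod 257.
187^1 ≡ 187 (mod 257)
187^2 = (187^1)^2 ≡ 187^2 = 34969 ≡ 17 (mod 257)
187^4 = (187^2)^2 ≡ 17^2 = 289 ≡ 32 (mod 257)
187^8 = (187^4)^2 ≡ 32^2 = 1024 ≡ 253 (mod 257)
187^12 = 187^8 · 187^4 ≡ 253 · 32 ≡ 129 (mod 257).
So s = 129; s⁻¹ ≡ 2 (mod 257).
m = c₂ · s⁻¹ mod 257 = 94 · 2 mod 257 = 188.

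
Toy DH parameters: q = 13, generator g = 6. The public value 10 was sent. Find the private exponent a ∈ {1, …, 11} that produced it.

2

Try successive powers of 6 modulo 13:
6^1 ≡ 6
6^2 ≡ 10
Found: a = 2.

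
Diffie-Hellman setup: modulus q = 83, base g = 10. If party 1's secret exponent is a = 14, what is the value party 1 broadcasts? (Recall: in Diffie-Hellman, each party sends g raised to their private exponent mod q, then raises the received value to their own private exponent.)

Public value = 10^14 mod 83.
10^1 ≡ 10 (mod 83)
10^2 = (10^1)^2 ≡ 10^2 = 100 ≡ 17 (mod 83)
10^4 = (10^2)^2 ≡ 17^2 = 289 ≡ 40 (mod 83)
10^8 = (10^4)^2 ≡ 40^2 = 1600 ≡ 23 (mod 83)
10^14 = 10^8 · 10^4 · 10^2 ≡ 23 · 40 · 17 ≡ 36 (mod 83).

36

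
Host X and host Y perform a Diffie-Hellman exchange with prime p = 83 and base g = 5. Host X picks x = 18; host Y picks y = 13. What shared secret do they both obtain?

Host Y sends B = g^y mod p = 5^13 mod 83.
5^1 ≡ 5 (mod 83)
5^2 = (5^1)^2 ≡ 5^2 = 25 ≡ 25 (mod 83)
5^4 = (5^2)^2 ≡ 25^2 = 625 ≡ 44 (mod 83)
5^8 = (5^4)^2 ≡ 44^2 = 1936 ≡ 27 (mod 83)
5^13 = 5^8 · 5^4 · 5^1 ≡ 27 · 44 · 5 ≡ 47 (mod 83).
So B = 47. Host X then computes K = B^x mod p = 47^18 mod 83.
47^1 ≡ 47 (mod 83)
47^2 = (47^1)^2 ≡ 47^2 = 2209 ≡ 51 (mod 83)
47^4 = (47^2)^2 ≡ 51^2 = 2601 ≡ 28 (mod 83)
47^8 = (47^4)^2 ≡ 28^2 = 784 ≡ 37 (mod 83)
47^16 = (47^8)^2 ≡ 37^2 = 1369 ≡ 41 (mod 83)
47^18 = 47^16 · 47^2 ≡ 41 · 51 ≡ 16 (mod 83).

16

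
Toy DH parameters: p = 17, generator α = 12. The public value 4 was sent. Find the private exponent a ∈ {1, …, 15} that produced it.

12

Try successive powers of 12 modulo 17:
12^1 ≡ 12
12^2 ≡ 8
12^3 ≡ 11
12^4 ≡ 13
12^5 ≡ 3
12^6 ≡ 2
12^7 ≡ 7
12^8 ≡ 16
12^9 ≡ 5
12^10 ≡ 9
12^11 ≡ 6
12^12 ≡ 4
Found: a = 12.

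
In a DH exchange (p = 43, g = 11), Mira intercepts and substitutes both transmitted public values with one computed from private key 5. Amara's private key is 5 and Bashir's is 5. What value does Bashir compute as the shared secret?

Bashir receives Mira's public value M = 11^5 mod 43 instead of the honest one.
11^1 ≡ 11 (mod 43)
11^2 = (11^1)^2 ≡ 11^2 = 121 ≡ 35 (mod 43)
11^4 = (11^2)^2 ≡ 35^2 = 1225 ≡ 21 (mod 43)
11^5 = 11^4 · 11^1 ≡ 21 · 11 ≡ 16 (mod 43).
So M = 16. Bashir computes K = M^5 mod 43.
16^1 ≡ 16 (mod 43)
16^2 = (16^1)^2 ≡ 16^2 = 256 ≡ 41 (mod 43)
16^4 = (16^2)^2 ≡ 41^2 = 1681 ≡ 4 (mod 43)
16^5 = 16^4 · 16^1 ≡ 4 · 16 ≡ 21 (mod 43).

21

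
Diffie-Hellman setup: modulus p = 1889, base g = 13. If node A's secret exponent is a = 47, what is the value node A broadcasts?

1053

Public value = 13^47 mod 1889.
13^1 ≡ 13 (mod 1889)
13^2 = (13^1)^2 ≡ 13^2 = 169 ≡ 169 (mod 1889)
13^4 = (13^2)^2 ≡ 169^2 = 28561 ≡ 226 (mod 1889)
13^8 = (13^4)^2 ≡ 226^2 = 51076 ≡ 73 (mod 1889)
13^16 = (13^8)^2 ≡ 73^2 = 5329 ≡ 1551 (mod 1889)
13^32 = (13^16)^2 ≡ 1551^2 = 2405601 ≡ 904 (mod 1889)
13^47 = 13^32 · 13^8 · 13^4 · 13^2 · 13^1 ≡ 904 · 73 · 226 · 169 · 13 ≡ 1053 (mod 1889).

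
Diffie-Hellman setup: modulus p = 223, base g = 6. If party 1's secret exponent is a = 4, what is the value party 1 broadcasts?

181

Public value = 6^4 (mod 223).
6^1 ≡ 6 (mod 223)
6^2 = (6^1)^2 ≡ 6^2 = 36 ≡ 36 (mod 223)
6^4 = (6^2)^2 ≡ 36^2 = 1296 ≡ 181 (mod 223)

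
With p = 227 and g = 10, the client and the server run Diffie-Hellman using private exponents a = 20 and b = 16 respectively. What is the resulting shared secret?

The client sends A = g^a mod p = 10^20 mod 227.
10^1 ≡ 10 (mod 227)
10^2 = (10^1)^2 ≡ 10^2 = 100 ≡ 100 (mod 227)
10^4 = (10^2)^2 ≡ 100^2 = 10000 ≡ 12 (mod 227)
10^8 = (10^4)^2 ≡ 12^2 = 144 ≡ 144 (mod 227)
10^16 = (10^8)^2 ≡ 144^2 = 20736 ≡ 79 (mod 227)
10^20 = 10^16 · 10^4 ≡ 79 · 12 ≡ 40 (mod 227).
So A = 40. The server then computes K = A^b mod p = 40^16 mod 227.
40^1 ≡ 40 (mod 227)
40^2 = (40^1)^2 ≡ 40^2 = 1600 ≡ 11 (mod 227)
40^4 = (40^2)^2 ≡ 11^2 = 121 ≡ 121 (mod 227)
40^8 = (40^4)^2 ≡ 121^2 = 14641 ≡ 113 (mod 227)
40^16 = (40^8)^2 ≡ 113^2 = 12769 ≡ 57 (mod 227)

57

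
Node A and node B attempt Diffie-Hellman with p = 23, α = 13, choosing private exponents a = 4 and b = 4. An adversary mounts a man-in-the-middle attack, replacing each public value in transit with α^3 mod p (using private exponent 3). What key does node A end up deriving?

Node A receives an adversary's public value M = 13^3 mod 23 instead of the honest one.
13^1 ≡ 13 (mod 23)
13^2 = (13^1)^2 ≡ 13^2 = 169 ≡ 8 (mod 23)
13^3 = 13^2 · 13^1 ≡ 8 · 13 ≡ 12 (mod 23).
So M = 12. Node A computes K = M^4 mod 23.
12^1 ≡ 12 (mod 23)
12^2 = (12^1)^2 ≡ 12^2 = 144 ≡ 6 (mod 23)
12^4 = (12^2)^2 ≡ 6^2 = 36 ≡ 13 (mod 23)

13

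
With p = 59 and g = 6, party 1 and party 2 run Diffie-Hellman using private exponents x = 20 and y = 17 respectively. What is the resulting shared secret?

Party 1 sends A = g^x mod p = 6^20 mod 59.
6^1 ≡ 6 (mod 59)
6^2 = (6^1)^2 ≡ 6^2 = 36 ≡ 36 (mod 59)
6^4 = (6^2)^2 ≡ 36^2 = 1296 ≡ 57 (mod 59)
6^8 = (6^4)^2 ≡ 57^2 = 3249 ≡ 4 (mod 59)
6^16 = (6^8)^2 ≡ 4^2 = 16 ≡ 16 (mod 59)
6^20 = 6^16 · 6^4 ≡ 16 · 57 ≡ 27 (mod 59).
So A = 27. Party 2 then computes K = A^y mod p = 27^17 mod 59.
27^1 ≡ 27 (mod 59)
27^2 = (27^1)^2 ≡ 27^2 = 729 ≡ 21 (mod 59)
27^4 = (27^2)^2 ≡ 21^2 = 441 ≡ 28 (mod 59)
27^8 = (27^4)^2 ≡ 28^2 = 784 ≡ 17 (mod 59)
27^16 = (27^8)^2 ≡ 17^2 = 289 ≡ 53 (mod 59)
27^17 = 27^16 · 27^1 ≡ 53 · 27 ≡ 15 (mod 59).

15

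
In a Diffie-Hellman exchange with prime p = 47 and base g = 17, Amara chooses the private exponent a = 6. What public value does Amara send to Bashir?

Public value = 17^6 mod 47.
17^1 ≡ 17 (mod 47)
17^2 = (17^1)^2 ≡ 17^2 = 289 ≡ 7 (mod 47)
17^4 = (17^2)^2 ≡ 7^2 = 49 ≡ 2 (mod 47)
17^6 = 17^4 · 17^2 ≡ 2 · 7 ≡ 14 (mod 47).

14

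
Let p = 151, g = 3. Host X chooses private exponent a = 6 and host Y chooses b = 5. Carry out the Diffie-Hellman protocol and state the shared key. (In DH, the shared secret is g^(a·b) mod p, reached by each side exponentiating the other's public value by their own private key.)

59

Host X sends A = g^a mod p = 3^6 mod 151.
3^1 ≡ 3 (mod 151)
3^2 = (3^1)^2 ≡ 3^2 = 9 ≡ 9 (mod 151)
3^4 = (3^2)^2 ≡ 9^2 = 81 ≡ 81 (mod 151)
3^6 = 3^4 · 3^2 ≡ 81 · 9 ≡ 125 (mod 151).
So A = 125. Host Y then computes K = A^b mod p = 125^5 mod 151.
125^1 ≡ 125 (mod 151)
125^2 = (125^1)^2 ≡ 125^2 = 15625 ≡ 72 (mod 151)
125^4 = (125^2)^2 ≡ 72^2 = 5184 ≡ 50 (mod 151)
125^5 = 125^4 · 125^1 ≡ 50 · 125 ≡ 59 (mod 151).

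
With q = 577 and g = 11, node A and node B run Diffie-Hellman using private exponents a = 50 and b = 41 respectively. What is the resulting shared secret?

Node A sends A = g^a mod q = 11^50 mod 577.
11^1 ≡ 11 (mod 577)
11^2 = (11^1)^2 ≡ 11^2 = 121 ≡ 121 (mod 577)
11^4 = (11^2)^2 ≡ 121^2 = 14641 ≡ 216 (mod 577)
11^8 = (11^4)^2 ≡ 216^2 = 46656 ≡ 496 (mod 577)
11^16 = (11^8)^2 ≡ 496^2 = 246016 ≡ 214 (mod 577)
11^32 = (11^16)^2 ≡ 214^2 = 45796 ≡ 213 (mod 577)
11^50 = 11^32 · 11^16 · 11^2 ≡ 213 · 214 · 121 ≡ 456 (mod 577).
So A = 456. Node B then computes K = A^b mod q = 456^41 mod 577.
456^1 ≡ 456 (mod 577)
456^2 = (456^1)^2 ≡ 456^2 = 207936 ≡ 216 (mod 577)
456^4 = (456^2)^2 ≡ 216^2 = 46656 ≡ 496 (mod 577)
456^8 = (456^4)^2 ≡ 496^2 = 246016 ≡ 214 (mod 577)
456^16 = (456^8)^2 ≡ 214^2 = 45796 ≡ 213 (mod 577)
456^32 = (456^16)^2 ≡ 213^2 = 45369 ≡ 363 (mod 577)
456^41 = 456^32 · 456^8 · 456^1 ≡ 363 · 214 · 456 ≡ 385 (mod 577).

385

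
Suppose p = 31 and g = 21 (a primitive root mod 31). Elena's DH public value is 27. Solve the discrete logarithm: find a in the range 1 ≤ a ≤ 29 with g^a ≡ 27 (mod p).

Try successive powers of 21 modulo 31:
21^1 ≡ 21
21^2 ≡ 7
21^3 ≡ 23
21^4 ≡ 18
21^5 ≡ 6
21^6 ≡ 2
21^7 ≡ 11
21^8 ≡ 14
21^9 ≡ 15
21^10 ≡ 5
21^11 ≡ 12
21^12 ≡ 4
21^13 ≡ 22
21^14 ≡ 28
21^15 ≡ 30
21^16 ≡ 10
21^17 ≡ 24
21^18 ≡ 8
21^19 ≡ 13
21^20 ≡ 25
21^21 ≡ 29
21^22 ≡ 20
21^23 ≡ 17
21^24 ≡ 16
21^25 ≡ 26
21^26 ≡ 19
21^27 ≡ 27
Found: a = 27.

27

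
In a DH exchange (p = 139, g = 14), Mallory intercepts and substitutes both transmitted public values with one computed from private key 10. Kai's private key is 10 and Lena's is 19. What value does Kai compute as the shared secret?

Kai receives Mallory's public value M = 14^10 mod 139 instead of the honest one.
14^1 ≡ 14 (mod 139)
14^2 = (14^1)^2 ≡ 14^2 = 196 ≡ 57 (mod 139)
14^4 = (14^2)^2 ≡ 57^2 = 3249 ≡ 52 (mod 139)
14^8 = (14^4)^2 ≡ 52^2 = 2704 ≡ 63 (mod 139)
14^10 = 14^8 · 14^2 ≡ 63 · 57 ≡ 116 (mod 139).
So M = 116. Kai computes K = M^10 mod 139.
116^1 ≡ 116 (mod 139)
116^2 = (116^1)^2 ≡ 116^2 = 13456 ≡ 112 (mod 139)
116^4 = (116^2)^2 ≡ 112^2 = 12544 ≡ 34 (mod 139)
116^8 = (116^4)^2 ≡ 34^2 = 1156 ≡ 44 (mod 139)
116^10 = 116^8 · 116^2 ≡ 44 · 112 ≡ 63 (mod 139).

63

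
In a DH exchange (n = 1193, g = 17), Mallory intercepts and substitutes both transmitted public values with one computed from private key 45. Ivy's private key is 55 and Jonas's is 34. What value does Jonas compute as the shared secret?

Jonas receives Mallory's public value M = 17^45 mod 1193 instead of the honest one.
17^1 ≡ 17 (mod 1193)
17^2 = (17^1)^2 ≡ 17^2 = 289 ≡ 289 (mod 1193)
17^4 = (17^2)^2 ≡ 289^2 = 83521 ≡ 11 (mod 1193)
17^8 = (17^4)^2 ≡ 11^2 = 121 ≡ 121 (mod 1193)
17^16 = (17^8)^2 ≡ 121^2 = 14641 ≡ 325 (mod 1193)
17^32 = (17^16)^2 ≡ 325^2 = 105625 ≡ 641 (mod 1193)
17^45 = 17^32 · 17^8 · 17^4 · 17^1 ≡ 641 · 121 · 11 · 17 ≡ 606 (mod 1193).
So M = 606. Jonas computes K = M^34 mod 1193.
606^1 ≡ 606 (mod 1193)
606^2 = (606^1)^2 ≡ 606^2 = 367236 ≡ 985 (mod 1193)
606^4 = (606^2)^2 ≡ 985^2 = 970225 ≡ 316 (mod 1193)
606^8 = (606^4)^2 ≡ 316^2 = 99856 ≡ 837 (mod 1193)
606^16 = (606^8)^2 ≡ 837^2 = 700569 ≡ 278 (mod 1193)
606^32 = (606^16)^2 ≡ 278^2 = 77284 ≡ 932 (mod 1193)
606^34 = 606^32 · 606^2 ≡ 932 · 985 ≡ 603 (mod 1193).

603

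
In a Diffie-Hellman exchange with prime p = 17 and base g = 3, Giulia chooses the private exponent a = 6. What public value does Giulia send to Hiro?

Public value = 3^6 mod 17.
3^1 ≡ 3 (mod 17)
3^2 = (3^1)^2 ≡ 3^2 = 9 ≡ 9 (mod 17)
3^4 = (3^2)^2 ≡ 9^2 = 81 ≡ 13 (mod 17)
3^6 = 3^4 · 3^2 ≡ 13 · 9 ≡ 15 (mod 17).

15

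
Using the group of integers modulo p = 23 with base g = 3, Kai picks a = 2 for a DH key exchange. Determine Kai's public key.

9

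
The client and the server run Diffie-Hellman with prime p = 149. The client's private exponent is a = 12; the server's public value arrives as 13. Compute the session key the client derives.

Shared key K = 13^12 mod 149.
13^1 ≡ 13 (mod 149)
13^2 = (13^1)^2 ≡ 13^2 = 169 ≡ 20 (mod 149)
13^4 = (13^2)^2 ≡ 20^2 = 400 ≡ 102 (mod 149)
13^8 = (13^4)^2 ≡ 102^2 = 10404 ≡ 123 (mod 149)
13^12 = 13^8 · 13^4 ≡ 123 · 102 ≡ 30 (mod 149).

30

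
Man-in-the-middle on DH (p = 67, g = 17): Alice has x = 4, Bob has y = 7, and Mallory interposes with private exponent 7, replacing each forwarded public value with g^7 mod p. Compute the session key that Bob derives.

65

Bob receives Mallory's public value M = 17^7 mod 67 instead of the honest one.
17^1 ≡ 17 (mod 67)
17^2 = (17^1)^2 ≡ 17^2 = 289 ≡ 21 (mod 67)
17^4 = (17^2)^2 ≡ 21^2 = 441 ≡ 39 (mod 67)
17^7 = 17^4 · 17^2 · 17^1 ≡ 39 · 21 · 17 ≡ 54 (mod 67).
So M = 54. Bob computes K = M^7 mod 67.
54^1 ≡ 54 (mod 67)
54^2 = (54^1)^2 ≡ 54^2 = 2916 ≡ 35 (mod 67)
54^4 = (54^2)^2 ≡ 35^2 = 1225 ≡ 19 (mod 67)
54^7 = 54^4 · 54^2 · 54^1 ≡ 19 · 35 · 54 ≡ 65 (mod 67).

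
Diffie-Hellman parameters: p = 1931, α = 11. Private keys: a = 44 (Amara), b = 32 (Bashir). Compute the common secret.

Bashir sends B = α^b mod p = 11^32 mod 1931.
11^1 ≡ 11 (mod 1931)
11^2 = (11^1)^2 ≡ 11^2 = 121 ≡ 121 (mod 1931)
11^4 = (11^2)^2 ≡ 121^2 = 14641 ≡ 1124 (mod 1931)
11^8 = (11^4)^2 ≡ 1124^2 = 1263376 ≡ 502 (mod 1931)
11^16 = (11^8)^2 ≡ 502^2 = 252004 ≡ 974 (mod 1931)
11^32 = (11^16)^2 ≡ 974^2 = 948676 ≡ 555 (mod 1931)
So B = 555. Amara then computes K = B^a mod p = 555^44 mod 1931.
555^1 ≡ 555 (mod 1931)
555^2 = (555^1)^2 ≡ 555^2 = 308025 ≡ 996 (mod 1931)
555^4 = (555^2)^2 ≡ 996^2 = 992016 ≡ 1413 (mod 1931)
555^8 = (555^4)^2 ≡ 1413^2 = 1996569 ≡ 1846 (mod 1931)
555^16 = (555^8)^2 ≡ 1846^2 = 3407716 ≡ 1432 (mod 1931)
555^32 = (555^16)^2 ≡ 1432^2 = 2050624 ≡ 1833 (mod 1931)
555^44 = 555^32 · 555^8 · 555^4 ≡ 1833 · 1846 · 1413 ≡ 845 (mod 1931).

845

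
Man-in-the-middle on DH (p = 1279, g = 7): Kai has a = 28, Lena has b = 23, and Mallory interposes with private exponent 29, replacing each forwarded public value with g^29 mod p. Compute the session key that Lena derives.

Lena receives Mallory's public value M = 7^29 mod 1279 instead of the honest one.
7^1 ≡ 7 (mod 1279)
7^2 = (7^1)^2 ≡ 7^2 = 49 ≡ 49 (mod 1279)
7^4 = (7^2)^2 ≡ 49^2 = 2401 ≡ 1122 (mod 1279)
7^8 = (7^4)^2 ≡ 1122^2 = 1258884 ≡ 348 (mod 1279)
7^16 = (7^8)^2 ≡ 348^2 = 121104 ≡ 878 (mod 1279)
7^29 = 7^16 · 7^8 · 7^4 · 7^1 ≡ 878 · 348 · 1122 · 7 ≡ 920 (mod 1279).
So M = 920. Lena computes K = M^23 mod 1279.
920^1 ≡ 920 (mod 1279)
920^2 = (920^1)^2 ≡ 920^2 = 846400 ≡ 981 (mod 1279)
920^4 = (920^2)^2 ≡ 981^2 = 962361 ≡ 553 (mod 1279)
920^8 = (920^4)^2 ≡ 553^2 = 305809 ≡ 128 (mod 1279)
920^16 = (920^8)^2 ≡ 128^2 = 16384 ≡ 1036 (mod 1279)
920^23 = 920^16 · 920^4 · 920^2 · 920^1 ≡ 1036 · 553 · 981 · 920 ≡ 1045 (mod 1279).

1045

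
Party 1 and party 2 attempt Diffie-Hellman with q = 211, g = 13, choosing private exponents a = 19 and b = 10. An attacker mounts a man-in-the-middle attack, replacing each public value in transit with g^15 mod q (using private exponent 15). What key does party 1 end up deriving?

Party 1 receives an attacker's public value M = 13^15 mod 211 instead of the honest one.
13^1 ≡ 13 (mod 211)
13^2 = (13^1)^2 ≡ 13^2 = 169 ≡ 169 (mod 211)
13^4 = (13^2)^2 ≡ 169^2 = 28561 ≡ 76 (mod 211)
13^8 = (13^4)^2 ≡ 76^2 = 5776 ≡ 79 (mod 211)
13^15 = 13^8 · 13^4 · 13^2 · 13^1 ≡ 79 · 76 · 169 · 13 ≡ 123 (mod 211).
So M = 123. Party 1 computes K = M^19 mod 211.
123^1 ≡ 123 (mod 211)
123^2 = (123^1)^2 ≡ 123^2 = 15129 ≡ 148 (mod 211)
123^4 = (123^2)^2 ≡ 148^2 = 21904 ≡ 171 (mod 211)
123^8 = (123^4)^2 ≡ 171^2 = 29241 ≡ 123 (mod 211)
123^16 = (123^8)^2 ≡ 123^2 = 15129 ≡ 148 (mod 211)
123^19 = 123^16 · 123^2 · 123^1 ≡ 148 · 148 · 123 ≡ 144 (mod 211).

144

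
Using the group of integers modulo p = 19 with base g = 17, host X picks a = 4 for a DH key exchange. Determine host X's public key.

16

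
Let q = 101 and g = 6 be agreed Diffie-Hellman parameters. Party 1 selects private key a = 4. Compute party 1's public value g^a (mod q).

Public value = 6^4 (mod 101).
6^1 ≡ 6 (mod 101)
6^2 = (6^1)^2 ≡ 6^2 = 36 ≡ 36 (mod 101)
6^4 = (6^2)^2 ≡ 36^2 = 1296 ≡ 84 (mod 101)

84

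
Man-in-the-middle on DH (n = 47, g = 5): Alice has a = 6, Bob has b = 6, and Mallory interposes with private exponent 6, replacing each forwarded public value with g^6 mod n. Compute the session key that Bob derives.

Bob receives Mallory's public value M = 5^6 mod 47 instead of the honest one.
5^1 ≡ 5 (mod 47)
5^2 = (5^1)^2 ≡ 5^2 = 25 ≡ 25 (mod 47)
5^4 = (5^2)^2 ≡ 25^2 = 625 ≡ 14 (mod 47)
5^6 = 5^4 · 5^2 ≡ 14 · 25 ≡ 21 (mod 47).
So M = 21. Bob computes K = M^6 mod 47.
21^1 ≡ 21 (mod 47)
21^2 = (21^1)^2 ≡ 21^2 = 441 ≡ 18 (mod 47)
21^4 = (21^2)^2 ≡ 18^2 = 324 ≡ 42 (mod 47)
21^6 = 21^4 · 21^2 ≡ 42 · 18 ≡ 4 (mod 47).

4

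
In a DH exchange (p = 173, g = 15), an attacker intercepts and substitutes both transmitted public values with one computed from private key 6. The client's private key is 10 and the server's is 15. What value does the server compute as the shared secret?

The server receives an attacker's public value M = 15^6 mod 173 instead of the honest one.
15^1 ≡ 15 (mod 173)
15^2 = (15^1)^2 ≡ 15^2 = 225 ≡ 52 (mod 173)
15^4 = (15^2)^2 ≡ 52^2 = 2704 ≡ 109 (mod 173)
15^6 = 15^4 · 15^2 ≡ 109 · 52 ≡ 132 (mod 173).
So M = 132. The server computes K = M^15 mod 173.
132^1 ≡ 132 (mod 173)
132^2 = (132^1)^2 ≡ 132^2 = 17424 ≡ 124 (mod 173)
132^4 = (132^2)^2 ≡ 124^2 = 15376 ≡ 152 (mod 173)
132^8 = (132^4)^2 ≡ 152^2 = 23104 ≡ 95 (mod 173)
132^15 = 132^8 · 132^4 · 132^2 · 132^1 ≡ 95 · 152 · 124 · 132 ≡ 109 (mod 173).

109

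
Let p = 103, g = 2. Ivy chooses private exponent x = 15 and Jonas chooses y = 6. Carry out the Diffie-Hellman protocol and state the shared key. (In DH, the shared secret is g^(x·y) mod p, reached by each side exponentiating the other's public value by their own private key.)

30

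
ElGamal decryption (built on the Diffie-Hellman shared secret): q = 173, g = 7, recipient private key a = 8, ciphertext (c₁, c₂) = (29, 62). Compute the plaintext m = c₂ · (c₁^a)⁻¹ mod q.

53

Shared mask s = c₁^a mod q = 29^8 mod 173.
29^1 ≡ 29 (mod 173)
29^2 = (29^1)^2 ≡ 29^2 = 841 ≡ 149 (mod 173)
29^4 = (29^2)^2 ≡ 149^2 = 22201 ≡ 57 (mod 173)
29^8 = (29^4)^2 ≡ 57^2 = 3249 ≡ 135 (mod 173)
So s = 135; s⁻¹ ≡ 132 (mod 173).
m = c₂ · s⁻¹ mod 173 = 62 · 132 mod 173 = 53.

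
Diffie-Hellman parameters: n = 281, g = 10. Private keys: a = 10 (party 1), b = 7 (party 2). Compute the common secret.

280

Party 1 sends A = g^a mod n = 10^10 mod 281.
10^1 ≡ 10 (mod 281)
10^2 = (10^1)^2 ≡ 10^2 = 100 ≡ 100 (mod 281)
10^4 = (10^2)^2 ≡ 100^2 = 10000 ≡ 165 (mod 281)
10^8 = (10^4)^2 ≡ 165^2 = 27225 ≡ 249 (mod 281)
10^10 = 10^8 · 10^2 ≡ 249 · 100 ≡ 172 (mod 281).
So A = 172. Party 2 then computes K = A^b mod n = 172^7 mod 281.
172^1 ≡ 172 (mod 281)
172^2 = (172^1)^2 ≡ 172^2 = 29584 ≡ 79 (mod 281)
172^4 = (172^2)^2 ≡ 79^2 = 6241 ≡ 59 (mod 281)
172^7 = 172^4 · 172^2 · 172^1 ≡ 59 · 79 · 172 ≡ 280 (mod 281).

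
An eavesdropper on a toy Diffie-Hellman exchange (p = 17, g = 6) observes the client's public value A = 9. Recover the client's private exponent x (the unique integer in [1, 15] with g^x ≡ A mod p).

Try successive powers of 6 modulo 17:
6^1 ≡ 6
6^2 ≡ 2
6^3 ≡ 12
6^4 ≡ 4
6^5 ≡ 7
6^6 ≡ 8
6^7 ≡ 14
6^8 ≡ 16
6^9 ≡ 11
6^10 ≡ 15
6^11 ≡ 5
6^12 ≡ 13
6^13 ≡ 10
6^14 ≡ 9
Found: x = 14.

14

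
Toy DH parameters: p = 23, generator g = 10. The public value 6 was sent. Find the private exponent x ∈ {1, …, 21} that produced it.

6

Try successive powers of 10 modulo 23:
10^1 ≡ 10
10^2 ≡ 8
10^3 ≡ 11
10^4 ≡ 18
10^5 ≡ 19
10^6 ≡ 6
Found: x = 6.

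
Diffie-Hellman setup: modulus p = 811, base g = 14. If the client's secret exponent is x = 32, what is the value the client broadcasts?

196

Public value = 14^32 mod 811.
14^1 ≡ 14 (mod 811)
14^2 = (14^1)^2 ≡ 14^2 = 196 ≡ 196 (mod 811)
14^4 = (14^2)^2 ≡ 196^2 = 38416 ≡ 299 (mod 811)
14^8 = (14^4)^2 ≡ 299^2 = 89401 ≡ 191 (mod 811)
14^16 = (14^8)^2 ≡ 191^2 = 36481 ≡ 797 (mod 811)
14^32 = (14^16)^2 ≡ 797^2 = 635209 ≡ 196 (mod 811)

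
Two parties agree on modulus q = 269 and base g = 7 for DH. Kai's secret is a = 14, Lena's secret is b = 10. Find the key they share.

173

Kai sends A = g^a mod q = 7^14 mod 269.
7^1 ≡ 7 (mod 269)
7^2 = (7^1)^2 ≡ 7^2 = 49 ≡ 49 (mod 269)
7^4 = (7^2)^2 ≡ 49^2 = 2401 ≡ 249 (mod 269)
7^8 = (7^4)^2 ≡ 249^2 = 62001 ≡ 131 (mod 269)
7^14 = 7^8 · 7^4 · 7^2 ≡ 131 · 249 · 49 ≡ 202 (mod 269).
So A = 202. Lena then computes K = A^b mod q = 202^10 mod 269.
202^1 ≡ 202 (mod 269)
202^2 = (202^1)^2 ≡ 202^2 = 40804 ≡ 185 (mod 269)
202^4 = (202^2)^2 ≡ 185^2 = 34225 ≡ 62 (mod 269)
202^8 = (202^4)^2 ≡ 62^2 = 3844 ≡ 78 (mod 269)
202^10 = 202^8 · 202^2 ≡ 78 · 185 ≡ 173 (mod 269).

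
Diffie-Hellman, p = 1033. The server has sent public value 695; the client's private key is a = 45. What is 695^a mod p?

7

Shared key K = 695^45 mod 1033.
695^1 ≡ 695 (mod 1033)
695^2 = (695^1)^2 ≡ 695^2 = 483025 ≡ 614 (mod 1033)
695^4 = (695^2)^2 ≡ 614^2 = 376996 ≡ 984 (mod 1033)
695^8 = (695^4)^2 ≡ 984^2 = 968256 ≡ 335 (mod 1033)
695^16 = (695^8)^2 ≡ 335^2 = 112225 ≡ 661 (mod 1033)
695^32 = (695^16)^2 ≡ 661^2 = 436921 ≡ 995 (mod 1033)
695^45 = 695^32 · 695^8 · 695^4 · 695^1 ≡ 995 · 335 · 984 · 695 ≡ 7 (mod 1033).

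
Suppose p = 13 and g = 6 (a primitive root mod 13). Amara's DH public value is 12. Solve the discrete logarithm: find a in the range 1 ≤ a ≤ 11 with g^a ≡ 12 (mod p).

6

Try successive powers of 6 modulo 13:
6^1 ≡ 6
6^2 ≡ 10
6^3 ≡ 8
6^4 ≡ 9
6^5 ≡ 2
6^6 ≡ 12
Found: a = 6.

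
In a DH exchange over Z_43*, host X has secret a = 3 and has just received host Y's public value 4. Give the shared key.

Shared key K = 4^3 mod 43.
4^1 ≡ 4 (mod 43)
4^2 = (4^1)^2 ≡ 4^2 = 16 ≡ 16 (mod 43)
4^3 = 4^2 · 4^1 ≡ 16 · 4 ≡ 21 (mod 43).

21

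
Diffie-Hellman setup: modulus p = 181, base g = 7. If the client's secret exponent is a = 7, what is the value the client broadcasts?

174

Public value = 7^7 mod 181.
7^1 ≡ 7 (mod 181)
7^2 = (7^1)^2 ≡ 7^2 = 49 ≡ 49 (mod 181)
7^4 = (7^2)^2 ≡ 49^2 = 2401 ≡ 48 (mod 181)
7^7 = 7^4 · 7^2 · 7^1 ≡ 48 · 49 · 7 ≡ 174 (mod 181).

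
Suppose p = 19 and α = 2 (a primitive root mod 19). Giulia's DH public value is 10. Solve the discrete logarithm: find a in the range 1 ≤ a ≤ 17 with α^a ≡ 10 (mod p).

Try successive powers of 2 modulo 19:
2^1 ≡ 2
2^2 ≡ 4
2^3 ≡ 8
2^4 ≡ 16
2^5 ≡ 13
2^6 ≡ 7
2^7 ≡ 14
2^8 ≡ 9
2^9 ≡ 18
2^10 ≡ 17
2^11 ≡ 15
2^12 ≡ 11
2^13 ≡ 3
2^14 ≡ 6
2^15 ≡ 12
2^16 ≡ 5
2^17 ≡ 10
Found: a = 17.

17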